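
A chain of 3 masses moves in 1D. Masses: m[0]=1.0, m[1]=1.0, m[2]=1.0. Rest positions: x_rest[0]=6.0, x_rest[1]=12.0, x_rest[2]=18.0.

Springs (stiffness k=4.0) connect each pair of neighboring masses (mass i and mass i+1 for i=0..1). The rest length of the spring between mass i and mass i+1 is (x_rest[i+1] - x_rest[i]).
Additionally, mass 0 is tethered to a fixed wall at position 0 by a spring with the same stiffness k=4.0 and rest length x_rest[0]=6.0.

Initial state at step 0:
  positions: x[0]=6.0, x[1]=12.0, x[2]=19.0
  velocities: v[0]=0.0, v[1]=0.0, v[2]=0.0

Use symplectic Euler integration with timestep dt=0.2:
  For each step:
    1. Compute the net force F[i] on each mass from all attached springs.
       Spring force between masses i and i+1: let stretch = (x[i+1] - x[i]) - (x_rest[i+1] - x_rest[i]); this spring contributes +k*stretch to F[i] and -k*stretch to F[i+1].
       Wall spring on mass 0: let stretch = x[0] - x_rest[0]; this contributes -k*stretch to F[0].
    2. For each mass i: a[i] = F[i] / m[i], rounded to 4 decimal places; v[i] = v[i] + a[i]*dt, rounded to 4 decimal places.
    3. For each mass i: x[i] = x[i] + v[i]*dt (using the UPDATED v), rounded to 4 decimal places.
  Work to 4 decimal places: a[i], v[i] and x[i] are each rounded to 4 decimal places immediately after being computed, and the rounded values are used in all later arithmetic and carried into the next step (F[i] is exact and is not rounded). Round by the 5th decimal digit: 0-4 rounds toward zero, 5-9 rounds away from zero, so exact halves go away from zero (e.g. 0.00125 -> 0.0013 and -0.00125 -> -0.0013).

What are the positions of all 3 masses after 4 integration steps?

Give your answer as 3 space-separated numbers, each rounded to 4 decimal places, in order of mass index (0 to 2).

Answer: 6.2531 12.6877 18.0338

Derivation:
Step 0: x=[6.0000 12.0000 19.0000] v=[0.0000 0.0000 0.0000]
Step 1: x=[6.0000 12.1600 18.8400] v=[0.0000 0.8000 -0.8000]
Step 2: x=[6.0256 12.4032 18.5712] v=[0.1280 1.2160 -1.3440]
Step 3: x=[6.1075 12.6129 18.2755] v=[0.4096 1.0483 -1.4784]
Step 4: x=[6.2531 12.6877 18.0338] v=[0.7279 0.3741 -1.2085]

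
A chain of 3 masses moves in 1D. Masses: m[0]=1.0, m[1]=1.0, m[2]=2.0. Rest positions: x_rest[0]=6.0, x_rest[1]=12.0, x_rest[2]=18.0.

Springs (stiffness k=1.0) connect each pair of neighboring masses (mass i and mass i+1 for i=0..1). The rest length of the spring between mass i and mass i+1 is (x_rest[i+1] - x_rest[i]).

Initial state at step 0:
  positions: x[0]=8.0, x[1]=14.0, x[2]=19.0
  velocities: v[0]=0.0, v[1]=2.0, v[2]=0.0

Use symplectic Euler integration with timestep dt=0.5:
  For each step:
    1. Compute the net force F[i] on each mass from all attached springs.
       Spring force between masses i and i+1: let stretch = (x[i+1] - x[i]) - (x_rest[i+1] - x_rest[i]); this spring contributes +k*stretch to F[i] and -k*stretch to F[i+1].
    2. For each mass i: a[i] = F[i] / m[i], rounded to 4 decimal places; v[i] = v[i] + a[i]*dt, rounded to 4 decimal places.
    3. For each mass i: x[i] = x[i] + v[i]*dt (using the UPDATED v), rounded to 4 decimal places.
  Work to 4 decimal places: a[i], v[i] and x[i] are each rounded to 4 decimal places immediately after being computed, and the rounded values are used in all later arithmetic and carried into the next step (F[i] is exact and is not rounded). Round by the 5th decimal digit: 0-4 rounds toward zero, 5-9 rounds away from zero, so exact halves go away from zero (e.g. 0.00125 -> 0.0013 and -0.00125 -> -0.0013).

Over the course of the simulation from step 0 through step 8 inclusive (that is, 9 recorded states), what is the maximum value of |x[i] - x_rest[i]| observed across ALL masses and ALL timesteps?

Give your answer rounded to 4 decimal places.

Answer: 4.0045

Derivation:
Step 0: x=[8.0000 14.0000 19.0000] v=[0.0000 2.0000 0.0000]
Step 1: x=[8.0000 14.7500 19.1250] v=[0.0000 1.5000 0.2500]
Step 2: x=[8.1875 14.9063 19.4532] v=[0.3750 0.3125 0.6563]
Step 3: x=[8.5547 14.5196 19.9630] v=[0.7344 -0.7735 1.0196]
Step 4: x=[8.9132 14.0025 20.5424] v=[0.7169 -1.0343 1.1588]
Step 5: x=[9.0440 13.8480 21.0543] v=[0.2616 -0.3090 1.0238]
Step 6: x=[8.8758 14.2941 21.4154] v=[-0.3364 0.8922 0.7222]
Step 7: x=[8.5622 15.1660 21.6364] v=[-0.6273 1.7437 0.4419]
Step 8: x=[8.3995 16.0045 21.7986] v=[-0.3254 1.6770 0.3243]
Max displacement = 4.0045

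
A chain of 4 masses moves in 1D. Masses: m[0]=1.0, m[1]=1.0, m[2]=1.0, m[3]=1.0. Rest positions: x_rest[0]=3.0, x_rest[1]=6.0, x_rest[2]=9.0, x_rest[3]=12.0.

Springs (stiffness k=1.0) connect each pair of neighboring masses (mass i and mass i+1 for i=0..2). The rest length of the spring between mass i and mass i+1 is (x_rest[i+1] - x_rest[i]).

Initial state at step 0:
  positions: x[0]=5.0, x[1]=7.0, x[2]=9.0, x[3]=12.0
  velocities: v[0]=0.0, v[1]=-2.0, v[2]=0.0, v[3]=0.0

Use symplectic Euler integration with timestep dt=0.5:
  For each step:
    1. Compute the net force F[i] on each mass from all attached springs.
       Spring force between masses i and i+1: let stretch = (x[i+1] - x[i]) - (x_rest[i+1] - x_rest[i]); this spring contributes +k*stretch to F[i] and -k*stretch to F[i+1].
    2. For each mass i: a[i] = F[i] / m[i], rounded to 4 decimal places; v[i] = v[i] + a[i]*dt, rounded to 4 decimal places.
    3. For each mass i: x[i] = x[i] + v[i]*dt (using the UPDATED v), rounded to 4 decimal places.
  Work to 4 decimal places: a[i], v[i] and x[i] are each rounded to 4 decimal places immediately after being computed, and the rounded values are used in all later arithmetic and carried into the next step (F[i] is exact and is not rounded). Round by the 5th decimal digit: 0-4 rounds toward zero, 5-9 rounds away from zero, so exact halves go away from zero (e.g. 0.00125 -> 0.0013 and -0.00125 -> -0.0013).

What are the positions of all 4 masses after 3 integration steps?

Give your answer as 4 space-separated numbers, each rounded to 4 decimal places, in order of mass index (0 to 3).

Step 0: x=[5.0000 7.0000 9.0000 12.0000] v=[0.0000 -2.0000 0.0000 0.0000]
Step 1: x=[4.7500 6.0000 9.2500 12.0000] v=[-0.5000 -2.0000 0.5000 0.0000]
Step 2: x=[4.0625 5.5000 9.3750 12.0625] v=[-1.3750 -1.0000 0.2500 0.1250]
Step 3: x=[2.9844 5.6094 9.2031 12.2032] v=[-2.1563 0.2188 -0.3438 0.2813]

Answer: 2.9844 5.6094 9.2031 12.2032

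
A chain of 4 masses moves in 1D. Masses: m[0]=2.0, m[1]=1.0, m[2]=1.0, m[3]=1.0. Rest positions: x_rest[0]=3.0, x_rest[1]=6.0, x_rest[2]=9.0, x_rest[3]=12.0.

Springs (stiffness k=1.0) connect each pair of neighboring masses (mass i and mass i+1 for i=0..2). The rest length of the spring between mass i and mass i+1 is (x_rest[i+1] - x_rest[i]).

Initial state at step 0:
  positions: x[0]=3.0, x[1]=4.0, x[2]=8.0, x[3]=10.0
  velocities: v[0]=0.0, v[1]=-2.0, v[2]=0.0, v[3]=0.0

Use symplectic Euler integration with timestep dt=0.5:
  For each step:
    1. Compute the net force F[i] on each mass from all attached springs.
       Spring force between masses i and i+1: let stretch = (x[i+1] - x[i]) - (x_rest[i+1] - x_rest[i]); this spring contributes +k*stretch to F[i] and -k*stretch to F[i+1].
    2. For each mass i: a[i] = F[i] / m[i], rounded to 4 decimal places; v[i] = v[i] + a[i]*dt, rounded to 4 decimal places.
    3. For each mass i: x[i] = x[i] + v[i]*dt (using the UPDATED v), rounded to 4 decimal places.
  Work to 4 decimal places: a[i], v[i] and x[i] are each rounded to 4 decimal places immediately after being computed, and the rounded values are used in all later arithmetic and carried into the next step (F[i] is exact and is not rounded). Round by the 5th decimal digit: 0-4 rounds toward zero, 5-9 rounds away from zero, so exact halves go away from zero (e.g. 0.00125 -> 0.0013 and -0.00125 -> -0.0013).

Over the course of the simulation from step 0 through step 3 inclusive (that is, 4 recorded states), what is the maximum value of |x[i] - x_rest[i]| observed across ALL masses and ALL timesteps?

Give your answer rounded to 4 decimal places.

Step 0: x=[3.0000 4.0000 8.0000 10.0000] v=[0.0000 -2.0000 0.0000 0.0000]
Step 1: x=[2.7500 3.7500 7.5000 10.2500] v=[-0.5000 -0.5000 -1.0000 0.5000]
Step 2: x=[2.2500 4.1875 6.7500 10.5625] v=[-1.0000 0.8750 -1.5000 0.6250]
Step 3: x=[1.6172 4.7813 6.3125 10.6719] v=[-1.2657 1.1875 -0.8750 0.2188]
Max displacement = 2.6875

Answer: 2.6875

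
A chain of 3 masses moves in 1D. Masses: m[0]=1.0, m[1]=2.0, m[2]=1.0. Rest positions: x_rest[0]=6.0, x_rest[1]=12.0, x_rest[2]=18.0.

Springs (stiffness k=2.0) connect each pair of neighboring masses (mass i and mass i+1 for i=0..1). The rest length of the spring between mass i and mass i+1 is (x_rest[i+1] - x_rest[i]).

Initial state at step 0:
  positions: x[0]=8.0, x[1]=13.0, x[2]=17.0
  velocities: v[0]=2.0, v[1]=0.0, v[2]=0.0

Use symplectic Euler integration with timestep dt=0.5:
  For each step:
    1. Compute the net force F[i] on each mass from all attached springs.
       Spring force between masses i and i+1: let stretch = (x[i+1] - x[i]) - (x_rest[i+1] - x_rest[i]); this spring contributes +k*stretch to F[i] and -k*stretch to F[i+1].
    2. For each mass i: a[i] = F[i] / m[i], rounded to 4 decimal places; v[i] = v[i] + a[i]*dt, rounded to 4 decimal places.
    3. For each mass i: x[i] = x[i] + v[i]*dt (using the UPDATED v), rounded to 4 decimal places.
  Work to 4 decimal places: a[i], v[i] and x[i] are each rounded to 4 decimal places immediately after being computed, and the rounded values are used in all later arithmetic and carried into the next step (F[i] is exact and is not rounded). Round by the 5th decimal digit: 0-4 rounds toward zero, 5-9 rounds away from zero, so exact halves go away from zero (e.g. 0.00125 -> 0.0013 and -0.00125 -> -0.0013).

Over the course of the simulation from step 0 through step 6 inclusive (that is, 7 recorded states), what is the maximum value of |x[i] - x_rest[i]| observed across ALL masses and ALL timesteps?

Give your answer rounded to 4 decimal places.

Answer: 2.9219

Derivation:
Step 0: x=[8.0000 13.0000 17.0000] v=[2.0000 0.0000 0.0000]
Step 1: x=[8.5000 12.7500 18.0000] v=[1.0000 -0.5000 2.0000]
Step 2: x=[8.1250 12.7500 19.3750] v=[-0.7500 0.0000 2.7500]
Step 3: x=[7.0625 13.2500 20.4375] v=[-2.1250 1.0000 2.1250]
Step 4: x=[6.0938 14.0000 20.9063] v=[-1.9375 1.5000 0.9375]
Step 5: x=[6.0782 14.5001 20.9219] v=[-0.0313 1.0001 0.0312]
Step 6: x=[7.2735 14.5002 20.7266] v=[2.3906 0.0001 -0.3906]
Max displacement = 2.9219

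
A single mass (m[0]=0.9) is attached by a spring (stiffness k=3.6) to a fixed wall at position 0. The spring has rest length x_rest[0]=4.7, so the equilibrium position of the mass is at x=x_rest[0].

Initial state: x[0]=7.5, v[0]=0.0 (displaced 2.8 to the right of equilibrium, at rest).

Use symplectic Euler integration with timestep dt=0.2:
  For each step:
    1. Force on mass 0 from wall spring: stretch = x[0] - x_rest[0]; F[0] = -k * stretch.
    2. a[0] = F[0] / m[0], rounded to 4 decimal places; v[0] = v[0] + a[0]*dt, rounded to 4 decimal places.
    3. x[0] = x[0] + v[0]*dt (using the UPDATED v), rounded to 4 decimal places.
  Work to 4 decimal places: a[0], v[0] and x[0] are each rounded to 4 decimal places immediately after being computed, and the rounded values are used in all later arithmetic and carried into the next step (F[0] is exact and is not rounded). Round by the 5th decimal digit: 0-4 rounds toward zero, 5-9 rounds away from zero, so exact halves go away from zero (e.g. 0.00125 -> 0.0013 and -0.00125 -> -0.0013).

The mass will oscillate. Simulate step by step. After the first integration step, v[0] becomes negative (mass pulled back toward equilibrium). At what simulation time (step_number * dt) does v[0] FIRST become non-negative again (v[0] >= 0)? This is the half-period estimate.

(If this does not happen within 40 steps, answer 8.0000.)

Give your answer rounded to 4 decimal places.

Step 0: x=[7.5000] v=[0.0000]
Step 1: x=[7.0520] v=[-2.2400]
Step 2: x=[6.2277] v=[-4.1216]
Step 3: x=[5.1589] v=[-5.3438]
Step 4: x=[4.0167] v=[-5.7109]
Step 5: x=[2.9838] v=[-5.1643]
Step 6: x=[2.2255] v=[-3.7913]
Step 7: x=[1.8632] v=[-1.8117]
Step 8: x=[1.9547] v=[0.4577]
First v>=0 after going negative at step 8, time=1.6000

Answer: 1.6000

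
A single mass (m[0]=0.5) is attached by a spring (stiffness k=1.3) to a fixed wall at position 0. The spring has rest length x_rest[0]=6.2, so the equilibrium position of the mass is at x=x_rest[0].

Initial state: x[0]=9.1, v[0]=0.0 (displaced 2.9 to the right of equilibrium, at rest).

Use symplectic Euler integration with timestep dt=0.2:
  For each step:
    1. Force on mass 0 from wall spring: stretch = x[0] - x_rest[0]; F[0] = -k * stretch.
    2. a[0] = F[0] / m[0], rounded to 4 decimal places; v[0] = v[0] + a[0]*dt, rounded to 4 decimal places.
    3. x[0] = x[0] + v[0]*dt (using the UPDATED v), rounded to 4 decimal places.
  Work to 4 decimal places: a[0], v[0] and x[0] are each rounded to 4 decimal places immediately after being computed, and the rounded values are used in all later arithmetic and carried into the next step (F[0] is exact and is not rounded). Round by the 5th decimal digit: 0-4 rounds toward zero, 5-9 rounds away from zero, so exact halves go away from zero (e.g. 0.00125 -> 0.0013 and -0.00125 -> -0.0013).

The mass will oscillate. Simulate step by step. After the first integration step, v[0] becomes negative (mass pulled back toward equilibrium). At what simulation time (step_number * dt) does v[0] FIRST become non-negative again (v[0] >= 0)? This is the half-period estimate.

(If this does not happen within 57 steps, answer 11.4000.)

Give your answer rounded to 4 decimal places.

Step 0: x=[9.1000] v=[0.0000]
Step 1: x=[8.7984] v=[-1.5080]
Step 2: x=[8.2266] v=[-2.8592]
Step 3: x=[7.4440] v=[-3.9130]
Step 4: x=[6.5320] v=[-4.5599]
Step 5: x=[5.5855] v=[-4.7325]
Step 6: x=[4.7029] v=[-4.4130]
Step 7: x=[3.9760] v=[-3.6345]
Step 8: x=[3.4804] v=[-2.4780]
Step 9: x=[3.2676] v=[-1.0638]
Step 10: x=[3.3598] v=[0.4610]
First v>=0 after going negative at step 10, time=2.0000

Answer: 2.0000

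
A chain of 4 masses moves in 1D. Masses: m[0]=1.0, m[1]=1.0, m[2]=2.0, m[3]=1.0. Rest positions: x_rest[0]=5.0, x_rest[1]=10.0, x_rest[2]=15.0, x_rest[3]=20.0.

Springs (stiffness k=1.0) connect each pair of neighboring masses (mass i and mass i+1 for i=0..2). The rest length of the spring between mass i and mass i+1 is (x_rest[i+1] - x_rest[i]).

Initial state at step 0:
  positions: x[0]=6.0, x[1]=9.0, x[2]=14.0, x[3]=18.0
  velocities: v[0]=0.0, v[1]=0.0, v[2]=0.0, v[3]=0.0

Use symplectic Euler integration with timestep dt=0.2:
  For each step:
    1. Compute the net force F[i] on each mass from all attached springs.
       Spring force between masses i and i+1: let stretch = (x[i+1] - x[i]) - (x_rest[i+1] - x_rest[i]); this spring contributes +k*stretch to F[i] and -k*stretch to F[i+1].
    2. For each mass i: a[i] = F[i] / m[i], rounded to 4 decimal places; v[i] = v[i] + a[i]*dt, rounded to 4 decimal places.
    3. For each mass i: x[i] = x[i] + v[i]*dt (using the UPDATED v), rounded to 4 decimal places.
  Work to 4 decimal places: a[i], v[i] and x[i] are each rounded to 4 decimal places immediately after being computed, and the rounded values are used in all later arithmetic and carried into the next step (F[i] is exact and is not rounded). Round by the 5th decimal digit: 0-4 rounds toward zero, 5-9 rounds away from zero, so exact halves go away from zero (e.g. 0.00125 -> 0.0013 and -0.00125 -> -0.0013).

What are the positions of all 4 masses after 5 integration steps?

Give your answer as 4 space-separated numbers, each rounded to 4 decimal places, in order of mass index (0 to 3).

Answer: 5.0058 9.8688 13.8016 18.5220

Derivation:
Step 0: x=[6.0000 9.0000 14.0000 18.0000] v=[0.0000 0.0000 0.0000 0.0000]
Step 1: x=[5.9200 9.0800 13.9800 18.0400] v=[-0.4000 0.4000 -0.1000 0.2000]
Step 2: x=[5.7664 9.2296 13.9432 18.1176] v=[-0.7680 0.7480 -0.1840 0.3880]
Step 3: x=[5.5513 9.4292 13.8956 18.2282] v=[-1.0754 0.9981 -0.2379 0.5531]
Step 4: x=[5.2913 9.6524 13.8453 18.3655] v=[-1.2998 1.1158 -0.2513 0.6866]
Step 5: x=[5.0058 9.8688 13.8016 18.5220] v=[-1.4276 1.0822 -0.2186 0.7826]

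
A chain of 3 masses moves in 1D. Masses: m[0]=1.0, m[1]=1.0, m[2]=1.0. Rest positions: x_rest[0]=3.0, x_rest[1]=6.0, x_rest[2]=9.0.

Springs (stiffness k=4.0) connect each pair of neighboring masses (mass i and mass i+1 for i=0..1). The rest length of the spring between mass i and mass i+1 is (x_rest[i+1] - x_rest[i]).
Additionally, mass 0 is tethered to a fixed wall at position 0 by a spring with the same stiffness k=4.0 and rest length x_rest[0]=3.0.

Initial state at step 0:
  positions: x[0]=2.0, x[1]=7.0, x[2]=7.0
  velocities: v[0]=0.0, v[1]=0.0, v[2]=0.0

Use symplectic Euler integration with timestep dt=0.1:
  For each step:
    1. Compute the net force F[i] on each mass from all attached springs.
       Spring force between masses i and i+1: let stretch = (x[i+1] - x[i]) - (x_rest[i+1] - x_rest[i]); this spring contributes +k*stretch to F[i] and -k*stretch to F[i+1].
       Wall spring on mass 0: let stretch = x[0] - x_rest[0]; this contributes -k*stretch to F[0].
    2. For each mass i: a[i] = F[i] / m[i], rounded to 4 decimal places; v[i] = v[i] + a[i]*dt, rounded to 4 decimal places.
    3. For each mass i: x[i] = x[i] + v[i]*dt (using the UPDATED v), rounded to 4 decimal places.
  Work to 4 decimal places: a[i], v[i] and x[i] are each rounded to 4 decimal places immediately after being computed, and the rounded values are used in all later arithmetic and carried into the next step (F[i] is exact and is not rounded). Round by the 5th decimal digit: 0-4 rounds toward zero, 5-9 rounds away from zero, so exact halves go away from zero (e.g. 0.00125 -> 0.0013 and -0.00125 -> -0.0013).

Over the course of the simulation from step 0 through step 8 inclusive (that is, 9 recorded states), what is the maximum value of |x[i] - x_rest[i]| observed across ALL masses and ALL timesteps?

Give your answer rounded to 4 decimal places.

Answer: 2.1391

Derivation:
Step 0: x=[2.0000 7.0000 7.0000] v=[0.0000 0.0000 0.0000]
Step 1: x=[2.1200 6.8000 7.1200] v=[1.2000 -2.0000 1.2000]
Step 2: x=[2.3424 6.4256 7.3472] v=[2.2240 -3.7440 2.2720]
Step 3: x=[2.6344 5.9247 7.6575] v=[2.9203 -5.0086 3.1034]
Step 4: x=[2.9527 5.3615 8.0185] v=[3.1827 -5.6316 3.6103]
Step 5: x=[3.2492 4.8083 8.3933] v=[2.9651 -5.5323 3.7475]
Step 6: x=[3.4781 4.3361 8.7447] v=[2.2891 -4.7219 3.5135]
Step 7: x=[3.6022 4.0059 9.0397] v=[1.2411 -3.3017 2.9501]
Step 8: x=[3.5984 3.8609 9.2534] v=[-0.0383 -1.4497 2.1366]
Max displacement = 2.1391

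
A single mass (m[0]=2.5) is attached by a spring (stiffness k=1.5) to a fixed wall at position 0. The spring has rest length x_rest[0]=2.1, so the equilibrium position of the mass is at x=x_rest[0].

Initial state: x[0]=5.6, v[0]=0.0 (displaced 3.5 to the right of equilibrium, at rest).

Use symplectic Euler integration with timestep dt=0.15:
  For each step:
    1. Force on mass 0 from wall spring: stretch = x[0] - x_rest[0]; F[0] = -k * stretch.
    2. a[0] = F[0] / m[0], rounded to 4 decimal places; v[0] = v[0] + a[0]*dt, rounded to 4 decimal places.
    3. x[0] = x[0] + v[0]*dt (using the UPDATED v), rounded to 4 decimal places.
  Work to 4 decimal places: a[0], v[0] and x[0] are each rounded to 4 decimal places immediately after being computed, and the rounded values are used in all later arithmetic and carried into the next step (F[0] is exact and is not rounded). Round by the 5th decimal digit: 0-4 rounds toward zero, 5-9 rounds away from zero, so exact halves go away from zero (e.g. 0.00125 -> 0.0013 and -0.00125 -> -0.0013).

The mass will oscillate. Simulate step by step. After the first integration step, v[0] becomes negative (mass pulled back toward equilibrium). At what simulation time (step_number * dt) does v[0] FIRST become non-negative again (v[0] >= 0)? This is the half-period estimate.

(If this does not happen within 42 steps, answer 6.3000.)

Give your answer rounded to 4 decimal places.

Answer: 4.2000

Derivation:
Step 0: x=[5.6000] v=[0.0000]
Step 1: x=[5.5528] v=[-0.3150]
Step 2: x=[5.4589] v=[-0.6258]
Step 3: x=[5.3197] v=[-0.9281]
Step 4: x=[5.1370] v=[-1.2179]
Step 5: x=[4.9133] v=[-1.4912]
Step 6: x=[4.6516] v=[-1.7444]
Step 7: x=[4.3555] v=[-1.9741]
Step 8: x=[4.0289] v=[-2.1771]
Step 9: x=[3.6763] v=[-2.3507]
Step 10: x=[3.3024] v=[-2.4926]
Step 11: x=[2.9123] v=[-2.6008]
Step 12: x=[2.5112] v=[-2.6739]
Step 13: x=[2.1046] v=[-2.7109]
Step 14: x=[1.6979] v=[-2.7113]
Step 15: x=[1.2966] v=[-2.6751]
Step 16: x=[0.9062] v=[-2.6028]
Step 17: x=[0.5319] v=[-2.4954]
Step 18: x=[0.1788] v=[-2.3543]
Step 19: x=[-0.1484] v=[-2.1814]
Step 20: x=[-0.4453] v=[-1.9791]
Step 21: x=[-0.7078] v=[-1.7500]
Step 22: x=[-0.9324] v=[-1.4973]
Step 23: x=[-1.1161] v=[-1.2244]
Step 24: x=[-1.2563] v=[-0.9349]
Step 25: x=[-1.3512] v=[-0.6328]
Step 26: x=[-1.3995] v=[-0.3222]
Step 27: x=[-1.4006] v=[-0.0072]
Step 28: x=[-1.3544] v=[0.3079]
First v>=0 after going negative at step 28, time=4.2000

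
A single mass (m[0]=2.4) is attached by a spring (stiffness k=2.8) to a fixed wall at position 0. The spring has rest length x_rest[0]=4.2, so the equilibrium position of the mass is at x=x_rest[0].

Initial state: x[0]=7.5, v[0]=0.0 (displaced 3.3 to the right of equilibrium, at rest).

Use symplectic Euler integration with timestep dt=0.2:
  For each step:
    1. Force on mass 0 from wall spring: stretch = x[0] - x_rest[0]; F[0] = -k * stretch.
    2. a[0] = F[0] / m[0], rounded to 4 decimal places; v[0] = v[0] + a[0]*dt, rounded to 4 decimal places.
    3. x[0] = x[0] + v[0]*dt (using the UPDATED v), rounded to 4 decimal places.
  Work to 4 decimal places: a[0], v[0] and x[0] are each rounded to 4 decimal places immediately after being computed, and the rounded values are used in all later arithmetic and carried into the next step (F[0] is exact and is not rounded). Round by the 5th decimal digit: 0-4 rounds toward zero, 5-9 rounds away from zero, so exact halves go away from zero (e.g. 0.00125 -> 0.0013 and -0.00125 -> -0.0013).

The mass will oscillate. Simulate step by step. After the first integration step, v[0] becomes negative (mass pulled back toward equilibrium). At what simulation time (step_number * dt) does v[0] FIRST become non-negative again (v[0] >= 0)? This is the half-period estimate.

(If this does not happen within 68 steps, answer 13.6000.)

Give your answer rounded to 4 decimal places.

Step 0: x=[7.5000] v=[0.0000]
Step 1: x=[7.3460] v=[-0.7700]
Step 2: x=[7.0452] v=[-1.5041]
Step 3: x=[6.6116] v=[-2.1680]
Step 4: x=[6.0655] v=[-2.7307]
Step 5: x=[5.4323] v=[-3.1660]
Step 6: x=[4.7416] v=[-3.4535]
Step 7: x=[4.0256] v=[-3.5799]
Step 8: x=[3.3178] v=[-3.5392]
Step 9: x=[2.6511] v=[-3.3334]
Step 10: x=[2.0567] v=[-2.9720]
Step 11: x=[1.5623] v=[-2.4719]
Step 12: x=[1.1910] v=[-1.8564]
Step 13: x=[0.9601] v=[-1.1543]
Step 14: x=[0.8804] v=[-0.3983]
Step 15: x=[0.9557] v=[0.3763]
First v>=0 after going negative at step 15, time=3.0000

Answer: 3.0000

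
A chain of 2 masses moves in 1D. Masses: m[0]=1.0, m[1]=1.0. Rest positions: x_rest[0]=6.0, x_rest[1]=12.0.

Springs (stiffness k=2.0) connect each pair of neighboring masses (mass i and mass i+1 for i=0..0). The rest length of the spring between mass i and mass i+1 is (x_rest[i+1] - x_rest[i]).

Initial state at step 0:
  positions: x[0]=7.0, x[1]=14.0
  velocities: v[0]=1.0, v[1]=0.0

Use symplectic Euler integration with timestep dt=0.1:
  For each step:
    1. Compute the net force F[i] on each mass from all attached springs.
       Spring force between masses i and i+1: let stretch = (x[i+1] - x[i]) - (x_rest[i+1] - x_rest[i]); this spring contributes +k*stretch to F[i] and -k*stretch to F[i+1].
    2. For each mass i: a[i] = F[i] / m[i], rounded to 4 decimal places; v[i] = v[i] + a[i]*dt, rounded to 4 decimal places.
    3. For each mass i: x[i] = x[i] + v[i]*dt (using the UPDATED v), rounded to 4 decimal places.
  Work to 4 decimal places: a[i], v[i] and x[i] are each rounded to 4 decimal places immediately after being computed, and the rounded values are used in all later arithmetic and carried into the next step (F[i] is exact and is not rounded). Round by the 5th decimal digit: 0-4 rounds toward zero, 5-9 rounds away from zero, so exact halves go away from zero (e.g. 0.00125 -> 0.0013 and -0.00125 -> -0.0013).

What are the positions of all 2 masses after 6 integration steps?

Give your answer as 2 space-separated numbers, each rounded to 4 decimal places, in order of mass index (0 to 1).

Answer: 7.9010 13.6990

Derivation:
Step 0: x=[7.0000 14.0000] v=[1.0000 0.0000]
Step 1: x=[7.1200 13.9800] v=[1.2000 -0.2000]
Step 2: x=[7.2572 13.9428] v=[1.3720 -0.3720]
Step 3: x=[7.4081 13.8919] v=[1.5091 -0.5091]
Step 4: x=[7.5687 13.8313] v=[1.6059 -0.6059]
Step 5: x=[7.7345 13.7655] v=[1.6584 -0.6584]
Step 6: x=[7.9010 13.6990] v=[1.6646 -0.6646]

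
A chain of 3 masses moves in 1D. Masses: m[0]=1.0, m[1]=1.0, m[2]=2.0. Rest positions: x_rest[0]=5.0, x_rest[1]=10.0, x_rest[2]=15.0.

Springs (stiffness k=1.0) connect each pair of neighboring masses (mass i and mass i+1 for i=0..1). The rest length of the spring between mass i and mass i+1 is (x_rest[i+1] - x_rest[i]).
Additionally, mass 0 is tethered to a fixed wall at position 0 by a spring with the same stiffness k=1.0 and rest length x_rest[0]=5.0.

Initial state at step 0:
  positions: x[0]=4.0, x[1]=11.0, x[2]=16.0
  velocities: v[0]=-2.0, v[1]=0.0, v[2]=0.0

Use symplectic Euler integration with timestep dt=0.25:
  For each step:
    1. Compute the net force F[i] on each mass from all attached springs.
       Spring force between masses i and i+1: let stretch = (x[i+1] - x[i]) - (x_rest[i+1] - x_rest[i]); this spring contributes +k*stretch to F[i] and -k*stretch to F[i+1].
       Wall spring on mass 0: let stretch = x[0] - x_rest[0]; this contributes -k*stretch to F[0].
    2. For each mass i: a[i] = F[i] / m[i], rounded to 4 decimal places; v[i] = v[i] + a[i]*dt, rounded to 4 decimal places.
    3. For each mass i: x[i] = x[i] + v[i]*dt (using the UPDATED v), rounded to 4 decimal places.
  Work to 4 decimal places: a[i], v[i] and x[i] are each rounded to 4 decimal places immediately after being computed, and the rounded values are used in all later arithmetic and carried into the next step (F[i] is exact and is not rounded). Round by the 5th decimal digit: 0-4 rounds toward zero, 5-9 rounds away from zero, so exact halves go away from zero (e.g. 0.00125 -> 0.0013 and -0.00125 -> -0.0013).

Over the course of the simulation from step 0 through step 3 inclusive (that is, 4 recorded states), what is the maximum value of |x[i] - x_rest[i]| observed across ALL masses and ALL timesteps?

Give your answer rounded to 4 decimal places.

Answer: 1.4062

Derivation:
Step 0: x=[4.0000 11.0000 16.0000] v=[-2.0000 0.0000 0.0000]
Step 1: x=[3.6875 10.8750 16.0000] v=[-1.2500 -0.5000 0.0000]
Step 2: x=[3.5938 10.6211 15.9961] v=[-0.3750 -1.0156 -0.0156]
Step 3: x=[3.7147 10.2639 15.9805] v=[0.4834 -1.4287 -0.0625]
Max displacement = 1.4062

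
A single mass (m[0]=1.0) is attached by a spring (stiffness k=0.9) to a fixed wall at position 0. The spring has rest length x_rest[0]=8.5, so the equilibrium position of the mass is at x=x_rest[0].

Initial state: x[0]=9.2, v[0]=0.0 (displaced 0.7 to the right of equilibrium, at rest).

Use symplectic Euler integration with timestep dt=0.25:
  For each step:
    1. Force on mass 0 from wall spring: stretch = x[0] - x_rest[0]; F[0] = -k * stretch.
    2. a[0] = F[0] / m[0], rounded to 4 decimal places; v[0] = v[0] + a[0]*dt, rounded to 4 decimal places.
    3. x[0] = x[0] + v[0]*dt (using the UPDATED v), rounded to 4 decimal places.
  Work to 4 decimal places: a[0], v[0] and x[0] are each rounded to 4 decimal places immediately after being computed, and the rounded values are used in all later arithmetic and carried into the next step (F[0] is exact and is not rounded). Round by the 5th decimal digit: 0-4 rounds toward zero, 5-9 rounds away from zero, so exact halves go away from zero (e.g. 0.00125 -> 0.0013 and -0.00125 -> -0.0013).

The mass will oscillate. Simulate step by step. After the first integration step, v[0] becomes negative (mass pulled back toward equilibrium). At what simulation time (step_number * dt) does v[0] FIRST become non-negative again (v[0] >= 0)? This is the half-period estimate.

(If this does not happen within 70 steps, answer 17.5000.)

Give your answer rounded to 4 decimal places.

Answer: 3.5000

Derivation:
Step 0: x=[9.2000] v=[0.0000]
Step 1: x=[9.1606] v=[-0.1575]
Step 2: x=[9.0841] v=[-0.3061]
Step 3: x=[8.9747] v=[-0.4375]
Step 4: x=[8.8386] v=[-0.5443]
Step 5: x=[8.6835] v=[-0.6205]
Step 6: x=[8.5181] v=[-0.6618]
Step 7: x=[8.3516] v=[-0.6659]
Step 8: x=[8.1935] v=[-0.6325]
Step 9: x=[8.0526] v=[-0.5635]
Step 10: x=[7.9369] v=[-0.4628]
Step 11: x=[7.8529] v=[-0.3361]
Step 12: x=[7.8053] v=[-0.1905]
Step 13: x=[7.7968] v=[-0.0342]
Step 14: x=[7.8278] v=[0.1240]
First v>=0 after going negative at step 14, time=3.5000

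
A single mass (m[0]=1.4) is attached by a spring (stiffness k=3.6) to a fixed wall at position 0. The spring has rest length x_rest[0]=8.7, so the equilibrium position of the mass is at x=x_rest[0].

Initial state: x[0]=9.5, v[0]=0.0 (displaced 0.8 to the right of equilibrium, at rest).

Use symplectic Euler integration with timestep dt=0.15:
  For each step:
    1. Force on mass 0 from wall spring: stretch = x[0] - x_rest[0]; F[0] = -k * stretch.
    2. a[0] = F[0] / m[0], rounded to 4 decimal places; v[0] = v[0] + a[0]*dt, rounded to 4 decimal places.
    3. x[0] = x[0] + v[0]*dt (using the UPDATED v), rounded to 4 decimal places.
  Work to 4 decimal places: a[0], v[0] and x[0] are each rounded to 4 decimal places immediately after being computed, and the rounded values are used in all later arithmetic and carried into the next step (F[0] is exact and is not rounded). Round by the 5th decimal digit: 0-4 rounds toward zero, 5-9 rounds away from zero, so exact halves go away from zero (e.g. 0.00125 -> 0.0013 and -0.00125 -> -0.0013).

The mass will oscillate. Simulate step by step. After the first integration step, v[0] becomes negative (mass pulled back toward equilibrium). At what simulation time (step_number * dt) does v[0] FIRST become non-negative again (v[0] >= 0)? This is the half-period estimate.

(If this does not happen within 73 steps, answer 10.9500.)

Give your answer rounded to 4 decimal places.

Answer: 2.1000

Derivation:
Step 0: x=[9.5000] v=[0.0000]
Step 1: x=[9.4537] v=[-0.3086]
Step 2: x=[9.3638] v=[-0.5993]
Step 3: x=[9.2355] v=[-0.8553]
Step 4: x=[9.0762] v=[-1.0619]
Step 5: x=[8.8952] v=[-1.2070]
Step 6: x=[8.7029] v=[-1.2823]
Step 7: x=[8.5104] v=[-1.2834]
Step 8: x=[8.3289] v=[-1.2103]
Step 9: x=[8.1688] v=[-1.0672]
Step 10: x=[8.0395] v=[-0.8623]
Step 11: x=[7.9484] v=[-0.6075]
Step 12: x=[7.9008] v=[-0.3176]
Step 13: x=[7.8994] v=[-0.0093]
Step 14: x=[7.9443] v=[0.2995]
First v>=0 after going negative at step 14, time=2.1000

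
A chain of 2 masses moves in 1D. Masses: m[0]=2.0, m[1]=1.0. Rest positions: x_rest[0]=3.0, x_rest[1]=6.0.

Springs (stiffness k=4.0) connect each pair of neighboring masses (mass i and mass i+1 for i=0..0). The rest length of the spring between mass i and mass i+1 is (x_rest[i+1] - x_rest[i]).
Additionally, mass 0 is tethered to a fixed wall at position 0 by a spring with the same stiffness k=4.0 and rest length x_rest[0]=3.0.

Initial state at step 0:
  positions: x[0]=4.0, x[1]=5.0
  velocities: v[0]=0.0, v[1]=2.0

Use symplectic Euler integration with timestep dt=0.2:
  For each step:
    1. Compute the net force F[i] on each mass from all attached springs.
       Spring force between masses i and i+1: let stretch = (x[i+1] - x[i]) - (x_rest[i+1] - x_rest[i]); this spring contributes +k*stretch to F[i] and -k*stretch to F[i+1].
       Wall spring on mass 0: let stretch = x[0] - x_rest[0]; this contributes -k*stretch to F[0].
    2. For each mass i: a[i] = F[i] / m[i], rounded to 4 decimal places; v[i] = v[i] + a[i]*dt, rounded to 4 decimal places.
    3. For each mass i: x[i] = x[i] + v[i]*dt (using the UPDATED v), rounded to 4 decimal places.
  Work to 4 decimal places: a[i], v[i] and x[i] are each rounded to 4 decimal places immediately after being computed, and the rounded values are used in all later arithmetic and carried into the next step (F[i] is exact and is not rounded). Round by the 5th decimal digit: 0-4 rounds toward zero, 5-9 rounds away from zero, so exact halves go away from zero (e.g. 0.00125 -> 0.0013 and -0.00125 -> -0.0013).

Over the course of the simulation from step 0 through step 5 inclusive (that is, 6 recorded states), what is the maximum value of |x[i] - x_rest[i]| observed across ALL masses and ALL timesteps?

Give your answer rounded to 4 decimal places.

Step 0: x=[4.0000 5.0000] v=[0.0000 2.0000]
Step 1: x=[3.7600 5.7200] v=[-1.2000 3.6000]
Step 2: x=[3.3760 6.6064] v=[-1.9200 4.4320]
Step 3: x=[2.9804 7.4559] v=[-1.9782 4.2477]
Step 4: x=[2.7044 8.0694] v=[-1.3802 3.0673]
Step 5: x=[2.6412 8.3045] v=[-0.3160 1.1753]
Max displacement = 2.3045

Answer: 2.3045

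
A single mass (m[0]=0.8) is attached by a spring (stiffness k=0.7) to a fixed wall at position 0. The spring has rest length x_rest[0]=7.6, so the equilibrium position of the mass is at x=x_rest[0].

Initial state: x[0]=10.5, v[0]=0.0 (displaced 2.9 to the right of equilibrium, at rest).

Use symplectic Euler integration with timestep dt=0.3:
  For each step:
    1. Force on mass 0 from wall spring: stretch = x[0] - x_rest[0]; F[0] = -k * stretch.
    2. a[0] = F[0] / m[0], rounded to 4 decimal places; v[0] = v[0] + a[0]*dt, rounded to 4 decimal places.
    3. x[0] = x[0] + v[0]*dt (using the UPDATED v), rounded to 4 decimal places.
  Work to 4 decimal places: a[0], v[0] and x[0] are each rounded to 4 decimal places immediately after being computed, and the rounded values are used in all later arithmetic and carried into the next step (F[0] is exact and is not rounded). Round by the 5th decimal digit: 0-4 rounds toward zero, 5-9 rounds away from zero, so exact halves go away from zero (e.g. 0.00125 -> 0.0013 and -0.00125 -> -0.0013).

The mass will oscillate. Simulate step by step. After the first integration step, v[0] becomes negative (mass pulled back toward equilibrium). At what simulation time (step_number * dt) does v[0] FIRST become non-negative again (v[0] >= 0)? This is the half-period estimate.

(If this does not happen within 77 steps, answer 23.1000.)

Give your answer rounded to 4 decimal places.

Answer: 3.6000

Derivation:
Step 0: x=[10.5000] v=[0.0000]
Step 1: x=[10.2716] v=[-0.7613]
Step 2: x=[9.8328] v=[-1.4626]
Step 3: x=[9.2182] v=[-2.0487]
Step 4: x=[8.4762] v=[-2.4735]
Step 5: x=[7.6652] v=[-2.7035]
Step 6: x=[6.8490] v=[-2.7206]
Step 7: x=[6.0920] v=[-2.5235]
Step 8: x=[5.4537] v=[-2.1277]
Step 9: x=[4.9844] v=[-1.5643]
Step 10: x=[4.7211] v=[-0.8777]
Step 11: x=[4.6845] v=[-0.1220]
Step 12: x=[4.8775] v=[0.6433]
First v>=0 after going negative at step 12, time=3.6000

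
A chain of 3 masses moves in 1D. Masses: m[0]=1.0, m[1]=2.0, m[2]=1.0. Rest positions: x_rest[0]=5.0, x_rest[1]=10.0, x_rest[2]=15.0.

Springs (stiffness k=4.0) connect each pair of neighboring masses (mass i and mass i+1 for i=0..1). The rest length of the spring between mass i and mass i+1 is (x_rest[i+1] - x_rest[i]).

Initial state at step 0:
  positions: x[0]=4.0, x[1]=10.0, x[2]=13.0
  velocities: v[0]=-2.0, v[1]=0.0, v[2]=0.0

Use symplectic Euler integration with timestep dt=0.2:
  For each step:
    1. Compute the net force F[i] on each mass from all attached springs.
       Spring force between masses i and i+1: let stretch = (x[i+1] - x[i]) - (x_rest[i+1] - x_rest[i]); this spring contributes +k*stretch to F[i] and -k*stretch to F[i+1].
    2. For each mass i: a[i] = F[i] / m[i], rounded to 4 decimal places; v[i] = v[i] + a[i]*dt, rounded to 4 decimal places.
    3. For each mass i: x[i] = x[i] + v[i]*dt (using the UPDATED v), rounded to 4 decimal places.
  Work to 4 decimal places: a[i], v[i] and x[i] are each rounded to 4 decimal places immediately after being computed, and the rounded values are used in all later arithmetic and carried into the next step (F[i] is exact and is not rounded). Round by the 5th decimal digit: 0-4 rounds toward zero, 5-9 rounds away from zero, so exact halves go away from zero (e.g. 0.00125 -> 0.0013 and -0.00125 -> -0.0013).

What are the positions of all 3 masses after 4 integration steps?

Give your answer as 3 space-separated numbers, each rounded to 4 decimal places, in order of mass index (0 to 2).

Answer: 3.7421 8.3260 15.0059

Derivation:
Step 0: x=[4.0000 10.0000 13.0000] v=[-2.0000 0.0000 0.0000]
Step 1: x=[3.7600 9.7600 13.3200] v=[-1.2000 -1.2000 1.6000]
Step 2: x=[3.6800 9.3248 13.8704] v=[-0.4000 -2.1760 2.7520]
Step 3: x=[3.7032 8.8017 14.4935] v=[0.1158 -2.6157 3.1155]
Step 4: x=[3.7421 8.3260 15.0059] v=[0.1946 -2.3784 2.5621]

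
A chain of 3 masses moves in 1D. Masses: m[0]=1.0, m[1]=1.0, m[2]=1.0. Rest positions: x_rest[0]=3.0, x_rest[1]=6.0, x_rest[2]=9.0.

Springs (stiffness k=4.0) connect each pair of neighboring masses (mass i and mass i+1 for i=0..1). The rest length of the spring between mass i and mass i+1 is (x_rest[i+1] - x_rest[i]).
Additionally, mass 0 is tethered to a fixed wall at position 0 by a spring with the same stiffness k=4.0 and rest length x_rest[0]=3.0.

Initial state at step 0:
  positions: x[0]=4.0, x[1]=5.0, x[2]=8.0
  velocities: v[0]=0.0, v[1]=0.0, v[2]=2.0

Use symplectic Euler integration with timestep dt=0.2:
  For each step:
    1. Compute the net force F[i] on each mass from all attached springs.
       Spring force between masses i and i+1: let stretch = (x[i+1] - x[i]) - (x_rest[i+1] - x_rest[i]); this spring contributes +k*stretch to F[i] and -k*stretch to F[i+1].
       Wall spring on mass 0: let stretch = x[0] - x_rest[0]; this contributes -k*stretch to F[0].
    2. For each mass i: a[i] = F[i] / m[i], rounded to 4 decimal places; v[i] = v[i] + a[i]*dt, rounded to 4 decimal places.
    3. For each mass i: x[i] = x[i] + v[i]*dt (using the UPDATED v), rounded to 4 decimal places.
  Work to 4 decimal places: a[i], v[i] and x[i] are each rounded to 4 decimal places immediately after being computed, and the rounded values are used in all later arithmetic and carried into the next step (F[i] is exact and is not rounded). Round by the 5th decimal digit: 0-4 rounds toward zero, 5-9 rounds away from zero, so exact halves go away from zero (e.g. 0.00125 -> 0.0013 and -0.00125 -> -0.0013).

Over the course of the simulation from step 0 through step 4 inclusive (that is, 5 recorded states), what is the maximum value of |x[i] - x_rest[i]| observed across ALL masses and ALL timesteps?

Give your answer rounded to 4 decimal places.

Answer: 1.2883

Derivation:
Step 0: x=[4.0000 5.0000 8.0000] v=[0.0000 0.0000 2.0000]
Step 1: x=[3.5200 5.3200 8.4000] v=[-2.4000 1.6000 2.0000]
Step 2: x=[2.7648 5.8448 8.7872] v=[-3.7760 2.6240 1.9360]
Step 3: x=[2.0600 6.3476 9.1836] v=[-3.5238 2.5139 1.9821]
Step 4: x=[1.7117 6.6181 9.6063] v=[-1.7417 1.3526 2.1133]
Max displacement = 1.2883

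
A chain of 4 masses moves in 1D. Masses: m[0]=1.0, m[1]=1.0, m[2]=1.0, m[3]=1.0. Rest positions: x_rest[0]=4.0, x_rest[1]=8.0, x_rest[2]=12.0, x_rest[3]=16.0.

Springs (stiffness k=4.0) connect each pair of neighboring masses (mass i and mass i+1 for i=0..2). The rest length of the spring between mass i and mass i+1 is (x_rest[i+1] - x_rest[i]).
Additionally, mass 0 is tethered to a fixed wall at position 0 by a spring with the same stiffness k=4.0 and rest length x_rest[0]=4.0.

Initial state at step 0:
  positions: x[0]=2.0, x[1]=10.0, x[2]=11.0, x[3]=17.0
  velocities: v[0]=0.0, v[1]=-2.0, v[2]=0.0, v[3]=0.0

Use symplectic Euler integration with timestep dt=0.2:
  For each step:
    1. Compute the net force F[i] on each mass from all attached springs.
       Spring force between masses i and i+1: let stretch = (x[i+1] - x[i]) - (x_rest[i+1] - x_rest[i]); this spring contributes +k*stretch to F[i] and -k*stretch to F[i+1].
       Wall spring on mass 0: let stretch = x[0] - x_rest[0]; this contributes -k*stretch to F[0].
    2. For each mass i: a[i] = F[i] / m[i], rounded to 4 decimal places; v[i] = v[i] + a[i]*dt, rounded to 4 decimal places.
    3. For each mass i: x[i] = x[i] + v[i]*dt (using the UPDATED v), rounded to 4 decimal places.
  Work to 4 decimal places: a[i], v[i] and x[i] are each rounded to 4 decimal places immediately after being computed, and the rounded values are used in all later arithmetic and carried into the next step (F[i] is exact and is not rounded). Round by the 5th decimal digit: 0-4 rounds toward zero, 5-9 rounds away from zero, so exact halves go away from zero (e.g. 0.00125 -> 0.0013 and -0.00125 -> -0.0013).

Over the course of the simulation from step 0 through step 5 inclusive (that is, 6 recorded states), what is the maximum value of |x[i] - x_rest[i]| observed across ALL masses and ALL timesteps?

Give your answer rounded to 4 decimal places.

Answer: 2.6299

Derivation:
Step 0: x=[2.0000 10.0000 11.0000 17.0000] v=[0.0000 -2.0000 0.0000 0.0000]
Step 1: x=[2.9600 8.4800 11.8000 16.6800] v=[4.8000 -7.6000 4.0000 -1.6000]
Step 2: x=[4.3296 6.6080 12.8496 16.2192] v=[6.8480 -9.3600 5.2480 -2.3040]
Step 3: x=[5.3710 5.3701 13.4397 15.8593] v=[5.2070 -6.1894 2.9504 -1.7997]
Step 4: x=[5.5529 5.4235 13.1258 15.7522] v=[0.9095 0.2670 -1.5696 -0.5354]
Step 5: x=[4.8256 6.7300 11.9997 15.8649] v=[-3.6363 6.5324 -5.6303 0.5635]
Max displacement = 2.6299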